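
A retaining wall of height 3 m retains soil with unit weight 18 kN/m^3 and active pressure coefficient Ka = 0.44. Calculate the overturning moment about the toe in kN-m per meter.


Pa = 0.5 * Ka * gamma * H^2
= 0.5 * 0.44 * 18 * 3^2
= 35.64 kN/m
Arm = H / 3 = 3 / 3 = 1.0 m
Mo = Pa * arm = Pa * H / 3 = 35.64 * 3 / 3 = 35.64 kN-m/m

35.64 kN-m/m


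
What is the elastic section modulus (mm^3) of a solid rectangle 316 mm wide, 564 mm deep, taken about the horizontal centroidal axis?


S = b * h^2 / 6
= 316 * 564^2 / 6
= 316 * 318096 / 6
= 16753056.0 mm^3

16753056.0 mm^3


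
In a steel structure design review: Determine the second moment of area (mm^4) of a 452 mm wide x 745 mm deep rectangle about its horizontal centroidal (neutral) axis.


I = b * h^3 / 12
= 452 * 745^3 / 12
= 452 * 413493625 / 12
= 15574926541.67 mm^4

15574926541.67 mm^4


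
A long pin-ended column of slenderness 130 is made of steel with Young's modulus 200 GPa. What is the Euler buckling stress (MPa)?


sigma_cr = pi^2 * E / lambda^2
= 9.8696 * 200000.0 / 130^2
= 9.8696 * 200000.0 / 16900
= 116.8001 MPa

116.8001 MPa


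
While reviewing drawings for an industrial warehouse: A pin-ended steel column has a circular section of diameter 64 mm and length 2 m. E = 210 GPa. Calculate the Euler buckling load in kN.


I = pi * d^4 / 64 = 823549.66 mm^4
L = 2000.0 mm
P_cr = pi^2 * E * I / L^2
= 9.8696 * 210000.0 * 823549.66 / 2000.0^2
= 426725.74 N = 426.7257 kN

426.7257 kN


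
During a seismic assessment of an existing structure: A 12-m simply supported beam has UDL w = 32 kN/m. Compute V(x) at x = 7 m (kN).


R_A = w * L / 2 = 32 * 12 / 2 = 192.0 kN
V(x) = R_A - w * x = 192.0 - 32 * 7
= -32.0 kN

-32.0 kN


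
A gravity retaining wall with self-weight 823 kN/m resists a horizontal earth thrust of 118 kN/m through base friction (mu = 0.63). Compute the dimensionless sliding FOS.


Resisting force = mu * W = 0.63 * 823 = 518.49 kN/m
FOS = Resisting / Driving = 518.49 / 118
= 4.394 (dimensionless)

4.394 (dimensionless)


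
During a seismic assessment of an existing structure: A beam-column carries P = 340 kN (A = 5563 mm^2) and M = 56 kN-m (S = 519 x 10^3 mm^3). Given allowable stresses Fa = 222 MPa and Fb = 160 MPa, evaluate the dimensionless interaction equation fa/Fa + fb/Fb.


f_a = P / A = 340000.0 / 5563 = 61.1181 MPa
f_b = M / S = 56000000.0 / 519000.0 = 107.8998 MPa
Ratio = f_a / Fa + f_b / Fb
= 61.1181 / 222 + 107.8998 / 160
= 0.9497 (dimensionless)

0.9497 (dimensionless)


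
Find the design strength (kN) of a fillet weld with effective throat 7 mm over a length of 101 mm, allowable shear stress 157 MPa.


Strength = throat * length * allowable stress
= 7 * 101 * 157 N
= 110999 N
= 111.0 kN

111.0 kN


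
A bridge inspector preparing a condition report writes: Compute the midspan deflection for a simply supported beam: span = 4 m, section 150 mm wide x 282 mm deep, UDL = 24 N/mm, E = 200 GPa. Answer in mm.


I = 150 * 282^3 / 12 = 280322100.0 mm^4
L = 4000.0 mm, w = 24 N/mm, E = 200000.0 MPa
delta = 5 * w * L^4 / (384 * E * I)
= 5 * 24 * 4000.0^4 / (384 * 200000.0 * 280322100.0)
= 1.4269 mm

1.4269 mm


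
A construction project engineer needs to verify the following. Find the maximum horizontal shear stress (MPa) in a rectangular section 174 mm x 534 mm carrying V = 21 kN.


A = b * h = 174 * 534 = 92916 mm^2
V = 21 kN = 21000.0 N
tau_max = 1.5 * V / A = 1.5 * 21000.0 / 92916
= 0.339 MPa

0.339 MPa


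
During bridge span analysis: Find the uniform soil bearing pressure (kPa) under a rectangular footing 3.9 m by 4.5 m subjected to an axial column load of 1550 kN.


A = 3.9 * 4.5 = 17.55 m^2
q = P / A = 1550 / 17.55
= 88.3191 kPa

88.3191 kPa


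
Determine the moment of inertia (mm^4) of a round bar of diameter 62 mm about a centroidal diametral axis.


r = d / 2 = 62 / 2 = 31.0 mm
I = pi * r^4 / 4 = pi * 31.0^4 / 4
= 725331.7 mm^4

725331.7 mm^4


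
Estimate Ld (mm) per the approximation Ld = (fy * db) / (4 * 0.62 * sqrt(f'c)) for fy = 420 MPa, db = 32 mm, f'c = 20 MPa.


Ld = (fy * db) / (4 * 0.62 * sqrt(f'c))
= (420 * 32) / (4 * 0.62 * sqrt(20))
= 13440 / 11.0909
= 1211.8 mm

1211.8 mm


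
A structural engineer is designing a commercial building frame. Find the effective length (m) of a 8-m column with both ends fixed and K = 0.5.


L_eff = K * L
= 0.5 * 8
= 4.0 m

4.0 m


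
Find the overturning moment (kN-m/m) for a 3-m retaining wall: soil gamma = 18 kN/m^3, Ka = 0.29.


Pa = 0.5 * Ka * gamma * H^2
= 0.5 * 0.29 * 18 * 3^2
= 23.49 kN/m
Arm = H / 3 = 3 / 3 = 1.0 m
Mo = Pa * arm = Pa * H / 3 = 23.49 * 3 / 3 = 23.49 kN-m/m

23.49 kN-m/m


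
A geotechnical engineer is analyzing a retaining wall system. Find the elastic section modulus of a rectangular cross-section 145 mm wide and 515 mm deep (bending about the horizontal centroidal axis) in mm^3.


S = b * h^2 / 6
= 145 * 515^2 / 6
= 145 * 265225 / 6
= 6409604.17 mm^3

6409604.17 mm^3


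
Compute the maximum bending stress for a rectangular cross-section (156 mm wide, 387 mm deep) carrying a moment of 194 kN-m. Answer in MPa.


I = b * h^3 / 12 = 156 * 387^3 / 12 = 753487839.0 mm^4
y = h / 2 = 387 / 2 = 193.5 mm
M = 194 kN-m = 194000000.0 N-mm
sigma = M * y / I = 194000000.0 * 193.5 / 753487839.0
= 49.82 MPa

49.82 MPa


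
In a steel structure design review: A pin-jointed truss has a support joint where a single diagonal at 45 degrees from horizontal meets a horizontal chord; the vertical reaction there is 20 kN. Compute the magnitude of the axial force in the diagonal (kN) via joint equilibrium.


At the joint, only the diagonal has a vertical component, so vertical equilibrium gives:
F * sin(45) = 20
F = 20 / sin(45)
= 20 / 0.707107
= 28.28 kN

28.28 kN


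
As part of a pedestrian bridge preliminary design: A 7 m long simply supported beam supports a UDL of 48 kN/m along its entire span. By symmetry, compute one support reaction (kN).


Total load = w * L = 48 * 7 = 336 kN
By symmetry, each reaction R = total / 2 = 336 / 2 = 168.0 kN

168.0 kN


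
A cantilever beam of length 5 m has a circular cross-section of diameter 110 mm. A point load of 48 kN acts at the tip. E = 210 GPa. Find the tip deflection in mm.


I = pi * d^4 / 64 = pi * 110^4 / 64 = 7186884.07 mm^4
L = 5000.0 mm, P = 48000.0 N, E = 210000.0 MPa
delta = P * L^3 / (3 * E * I)
= 48000.0 * 5000.0^3 / (3 * 210000.0 * 7186884.07)
= 1325.1653 mm

1325.1653 mm


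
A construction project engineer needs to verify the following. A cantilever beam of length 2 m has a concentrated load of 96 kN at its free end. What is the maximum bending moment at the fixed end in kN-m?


For a cantilever with a point load at the free end:
M_max = P * L = 96 * 2 = 192 kN-m

192 kN-m


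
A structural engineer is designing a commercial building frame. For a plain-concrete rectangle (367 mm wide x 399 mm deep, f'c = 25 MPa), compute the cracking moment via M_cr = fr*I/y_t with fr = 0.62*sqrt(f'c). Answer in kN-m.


fr = 0.62 * sqrt(25) = 0.62 * 5.0 = 3.1 MPa
I = 367 * 399^3 / 12 = 1942690002.75 mm^4
y_t = 199.5 mm
M_cr = fr * I / y_t = 3.1 * 1942690002.75 / 199.5 N-mm
= 30.1872 kN-m

30.1872 kN-m


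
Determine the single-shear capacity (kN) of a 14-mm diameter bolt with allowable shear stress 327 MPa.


A = pi * d^2 / 4 = pi * 14^2 / 4 = 153.938 mm^2
V = f_v * A / 1000 = 327 * 153.938 / 1000
= 50.3377 kN

50.3377 kN


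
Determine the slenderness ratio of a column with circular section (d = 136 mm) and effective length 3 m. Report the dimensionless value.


Radius of gyration r = d / 4 = 136 / 4 = 34.0 mm
L_eff = 3000.0 mm
Slenderness ratio = L / r = 3000.0 / 34.0 = 88.24 (dimensionless)

88.24 (dimensionless)


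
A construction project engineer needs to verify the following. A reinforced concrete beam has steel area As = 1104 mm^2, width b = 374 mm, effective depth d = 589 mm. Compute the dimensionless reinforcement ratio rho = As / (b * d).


rho = As / (b * d)
= 1104 / (374 * 589)
= 1104 / 220286
= 0.005012 (dimensionless)

0.005012 (dimensionless)


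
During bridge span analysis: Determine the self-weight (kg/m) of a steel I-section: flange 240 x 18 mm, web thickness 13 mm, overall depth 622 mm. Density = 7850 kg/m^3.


A_flanges = 2 * 240 * 18 = 8640 mm^2
A_web = (622 - 2 * 18) * 13 = 7618 mm^2
A_total = 8640 + 7618 = 16258 mm^2 = 0.016258 m^2
Weight = rho * A = 7850 * 0.016258 = 127.6253 kg/m

127.6253 kg/m


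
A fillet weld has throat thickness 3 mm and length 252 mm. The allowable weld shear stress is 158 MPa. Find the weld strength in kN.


Strength = throat * length * allowable stress
= 3 * 252 * 158 N
= 119448 N
= 119.45 kN

119.45 kN


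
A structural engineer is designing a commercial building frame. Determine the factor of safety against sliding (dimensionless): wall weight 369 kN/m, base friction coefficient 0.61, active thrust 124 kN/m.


Resisting force = mu * W = 0.61 * 369 = 225.09 kN/m
FOS = Resisting / Driving = 225.09 / 124
= 1.8152 (dimensionless)

1.8152 (dimensionless)


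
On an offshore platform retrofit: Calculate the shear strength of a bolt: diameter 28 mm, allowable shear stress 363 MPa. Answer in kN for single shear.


A = pi * d^2 / 4 = pi * 28^2 / 4 = 615.7522 mm^2
V = f_v * A / 1000 = 363 * 615.7522 / 1000
= 223.518 kN

223.518 kN


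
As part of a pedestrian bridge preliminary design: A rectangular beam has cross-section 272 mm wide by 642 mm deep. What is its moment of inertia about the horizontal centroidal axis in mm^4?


I = b * h^3 / 12
= 272 * 642^3 / 12
= 272 * 264609288 / 12
= 5997810528.0 mm^4

5997810528.0 mm^4


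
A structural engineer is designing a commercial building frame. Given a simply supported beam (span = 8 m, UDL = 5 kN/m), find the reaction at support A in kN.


Total load = w * L = 5 * 8 = 40 kN
By symmetry, each reaction R = total / 2 = 40 / 2 = 20.0 kN

20.0 kN


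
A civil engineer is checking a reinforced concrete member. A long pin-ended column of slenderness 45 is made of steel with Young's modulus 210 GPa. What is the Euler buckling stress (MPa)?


sigma_cr = pi^2 * E / lambda^2
= 9.8696 * 210000.0 / 45^2
= 9.8696 * 210000.0 / 2025
= 1023.5145 MPa

1023.5145 MPa


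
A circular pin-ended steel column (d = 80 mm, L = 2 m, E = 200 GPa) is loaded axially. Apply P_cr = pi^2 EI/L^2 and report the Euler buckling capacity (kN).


I = pi * d^4 / 64 = 2010619.3 mm^4
L = 2000.0 mm
P_cr = pi^2 * E * I / L^2
= 9.8696 * 200000.0 * 2010619.3 / 2000.0^2
= 992200.85 N = 992.2009 kN

992.2009 kN


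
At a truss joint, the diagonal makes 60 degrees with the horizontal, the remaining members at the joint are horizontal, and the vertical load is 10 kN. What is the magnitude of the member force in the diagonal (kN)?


At the joint, only the diagonal has a vertical component, so vertical equilibrium gives:
F * sin(60) = 10
F = 10 / sin(60)
= 10 / 0.866025
= 11.55 kN

11.55 kN


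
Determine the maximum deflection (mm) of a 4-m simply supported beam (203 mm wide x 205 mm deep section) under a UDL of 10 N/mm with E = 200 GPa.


I = 203 * 205^3 / 12 = 145739197.92 mm^4
L = 4000.0 mm, w = 10 N/mm, E = 200000.0 MPa
delta = 5 * w * L^4 / (384 * E * I)
= 5 * 10 * 4000.0^4 / (384 * 200000.0 * 145739197.92)
= 1.1436 mm

1.1436 mm


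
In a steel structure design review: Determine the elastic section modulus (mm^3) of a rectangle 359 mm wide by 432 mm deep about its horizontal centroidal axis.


S = b * h^2 / 6
= 359 * 432^2 / 6
= 359 * 186624 / 6
= 11166336.0 mm^3

11166336.0 mm^3


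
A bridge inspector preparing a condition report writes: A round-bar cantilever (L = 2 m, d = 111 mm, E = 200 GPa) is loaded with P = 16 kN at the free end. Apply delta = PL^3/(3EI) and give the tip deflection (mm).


I = pi * d^4 / 64 = pi * 111^4 / 64 = 7451810.7 mm^4
L = 2000.0 mm, P = 16000.0 N, E = 200000.0 MPa
delta = P * L^3 / (3 * E * I)
= 16000.0 * 2000.0^3 / (3 * 200000.0 * 7451810.7)
= 28.6284 mm

28.6284 mm


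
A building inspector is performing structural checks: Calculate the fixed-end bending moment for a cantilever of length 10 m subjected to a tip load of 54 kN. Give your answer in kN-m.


For a cantilever with a point load at the free end:
M_max = P * L = 54 * 10 = 540 kN-m

540 kN-m


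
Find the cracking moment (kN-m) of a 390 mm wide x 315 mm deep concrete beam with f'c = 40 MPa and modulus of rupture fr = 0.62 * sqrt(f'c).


fr = 0.62 * sqrt(40) = 0.62 * 6.3246 = 3.9212 MPa
I = 390 * 315^3 / 12 = 1015815937.5 mm^4
y_t = 157.5 mm
M_cr = fr * I / y_t = 3.9212 * 1015815937.5 / 157.5 N-mm
= 25.2904 kN-m

25.2904 kN-m


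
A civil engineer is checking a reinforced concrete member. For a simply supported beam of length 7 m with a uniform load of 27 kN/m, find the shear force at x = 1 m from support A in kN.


R_A = w * L / 2 = 27 * 7 / 2 = 94.5 kN
V(x) = R_A - w * x = 94.5 - 27 * 1
= 67.5 kN

67.5 kN


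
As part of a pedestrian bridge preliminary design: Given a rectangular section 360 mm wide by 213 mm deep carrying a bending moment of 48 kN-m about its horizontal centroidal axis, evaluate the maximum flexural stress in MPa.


I = b * h^3 / 12 = 360 * 213^3 / 12 = 289907910.0 mm^4
y = h / 2 = 213 / 2 = 106.5 mm
M = 48 kN-m = 48000000.0 N-mm
sigma = M * y / I = 48000000.0 * 106.5 / 289907910.0
= 17.63 MPa

17.63 MPa


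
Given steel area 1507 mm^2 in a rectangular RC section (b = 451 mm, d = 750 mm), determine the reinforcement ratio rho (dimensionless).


rho = As / (b * d)
= 1507 / (451 * 750)
= 1507 / 338250
= 0.004455 (dimensionless)

0.004455 (dimensionless)


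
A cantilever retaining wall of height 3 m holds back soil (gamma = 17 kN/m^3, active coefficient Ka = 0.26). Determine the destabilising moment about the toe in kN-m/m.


Pa = 0.5 * Ka * gamma * H^2
= 0.5 * 0.26 * 17 * 3^2
= 19.89 kN/m
Arm = H / 3 = 3 / 3 = 1.0 m
Mo = Pa * arm = Pa * H / 3 = 19.89 * 3 / 3 = 19.89 kN-m/m

19.89 kN-m/m


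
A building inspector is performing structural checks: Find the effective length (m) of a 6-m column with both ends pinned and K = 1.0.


L_eff = K * L
= 1.0 * 6
= 6.0 m

6.0 m


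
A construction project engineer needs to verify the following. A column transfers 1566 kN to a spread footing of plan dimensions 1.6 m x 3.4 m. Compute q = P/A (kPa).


A = 1.6 * 3.4 = 5.44 m^2
q = P / A = 1566 / 5.44
= 287.8676 kPa

287.8676 kPa


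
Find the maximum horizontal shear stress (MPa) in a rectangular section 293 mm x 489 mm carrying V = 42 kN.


A = b * h = 293 * 489 = 143277 mm^2
V = 42 kN = 42000.0 N
tau_max = 1.5 * V / A = 1.5 * 42000.0 / 143277
= 0.4397 MPa

0.4397 MPa


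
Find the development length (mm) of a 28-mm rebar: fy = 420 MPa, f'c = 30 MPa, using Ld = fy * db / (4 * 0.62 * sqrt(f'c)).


Ld = (fy * db) / (4 * 0.62 * sqrt(f'c))
= (420 * 28) / (4 * 0.62 * sqrt(30))
= 11760 / 13.5835
= 865.76 mm

865.76 mm


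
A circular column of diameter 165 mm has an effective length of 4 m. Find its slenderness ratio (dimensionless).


Radius of gyration r = d / 4 = 165 / 4 = 41.25 mm
L_eff = 4000.0 mm
Slenderness ratio = L / r = 4000.0 / 41.25 = 96.97 (dimensionless)

96.97 (dimensionless)


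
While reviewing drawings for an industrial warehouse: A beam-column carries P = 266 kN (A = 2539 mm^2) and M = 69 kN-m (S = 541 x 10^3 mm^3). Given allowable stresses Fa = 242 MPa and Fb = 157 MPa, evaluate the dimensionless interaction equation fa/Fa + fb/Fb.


f_a = P / A = 266000.0 / 2539 = 104.7657 MPa
f_b = M / S = 69000000.0 / 541000.0 = 127.5416 MPa
Ratio = f_a / Fa + f_b / Fb
= 104.7657 / 242 + 127.5416 / 157
= 1.2453 (dimensionless)

1.2453 (dimensionless)


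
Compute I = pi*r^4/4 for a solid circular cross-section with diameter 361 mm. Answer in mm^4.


r = d / 2 = 361 / 2 = 180.5 mm
I = pi * r^4 / 4 = pi * 180.5^4 / 4
= 833678701.27 mm^4

833678701.27 mm^4


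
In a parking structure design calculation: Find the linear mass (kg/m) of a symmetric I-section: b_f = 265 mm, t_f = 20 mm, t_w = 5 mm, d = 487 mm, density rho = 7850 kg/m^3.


A_flanges = 2 * 265 * 20 = 10600 mm^2
A_web = (487 - 2 * 20) * 5 = 2235 mm^2
A_total = 10600 + 2235 = 12835 mm^2 = 0.012835 m^2
Weight = rho * A = 7850 * 0.012835 = 100.7548 kg/m

100.7548 kg/m


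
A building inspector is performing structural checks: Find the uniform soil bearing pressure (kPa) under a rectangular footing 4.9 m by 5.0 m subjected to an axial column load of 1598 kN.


A = 4.9 * 5.0 = 24.5 m^2
q = P / A = 1598 / 24.5
= 65.2245 kPa

65.2245 kPa


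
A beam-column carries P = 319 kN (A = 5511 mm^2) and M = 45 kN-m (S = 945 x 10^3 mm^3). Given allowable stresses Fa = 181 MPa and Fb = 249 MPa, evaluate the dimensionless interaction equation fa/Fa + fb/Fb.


f_a = P / A = 319000.0 / 5511 = 57.8842 MPa
f_b = M / S = 45000000.0 / 945000.0 = 47.619 MPa
Ratio = f_a / Fa + f_b / Fb
= 57.8842 / 181 + 47.619 / 249
= 0.511 (dimensionless)

0.511 (dimensionless)


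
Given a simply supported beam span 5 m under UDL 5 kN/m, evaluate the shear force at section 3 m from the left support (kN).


R_A = w * L / 2 = 5 * 5 / 2 = 12.5 kN
V(x) = R_A - w * x = 12.5 - 5 * 3
= -2.5 kN

-2.5 kN


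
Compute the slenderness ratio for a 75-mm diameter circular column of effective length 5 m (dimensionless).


Radius of gyration r = d / 4 = 75 / 4 = 18.75 mm
L_eff = 5000.0 mm
Slenderness ratio = L / r = 5000.0 / 18.75 = 266.67 (dimensionless)

266.67 (dimensionless)


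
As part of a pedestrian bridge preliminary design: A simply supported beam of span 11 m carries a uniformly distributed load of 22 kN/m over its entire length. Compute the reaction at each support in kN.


Total load = w * L = 22 * 11 = 242 kN
By symmetry, each reaction R = total / 2 = 242 / 2 = 121.0 kN

121.0 kN


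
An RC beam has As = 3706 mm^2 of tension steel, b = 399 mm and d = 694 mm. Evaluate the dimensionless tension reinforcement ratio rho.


rho = As / (b * d)
= 3706 / (399 * 694)
= 3706 / 276906
= 0.013384 (dimensionless)

0.013384 (dimensionless)


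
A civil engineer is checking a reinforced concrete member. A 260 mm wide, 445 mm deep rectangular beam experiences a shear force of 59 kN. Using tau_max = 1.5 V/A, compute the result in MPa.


A = b * h = 260 * 445 = 115700 mm^2
V = 59 kN = 59000.0 N
tau_max = 1.5 * V / A = 1.5 * 59000.0 / 115700
= 0.7649 MPa

0.7649 MPa


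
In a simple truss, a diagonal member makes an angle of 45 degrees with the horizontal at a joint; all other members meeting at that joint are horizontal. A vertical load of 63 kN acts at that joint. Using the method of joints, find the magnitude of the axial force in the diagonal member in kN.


At the joint, only the diagonal has a vertical component, so vertical equilibrium gives:
F * sin(45) = 63
F = 63 / sin(45)
= 63 / 0.707107
= 89.1 kN

89.1 kN


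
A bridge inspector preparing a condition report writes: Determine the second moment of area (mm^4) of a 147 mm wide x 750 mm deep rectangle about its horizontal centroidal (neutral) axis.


I = b * h^3 / 12
= 147 * 750^3 / 12
= 147 * 421875000 / 12
= 5167968750.0 mm^4

5167968750.0 mm^4


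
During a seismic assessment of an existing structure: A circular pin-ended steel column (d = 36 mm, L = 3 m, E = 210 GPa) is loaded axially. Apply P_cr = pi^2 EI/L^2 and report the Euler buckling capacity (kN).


I = pi * d^4 / 64 = 82447.96 mm^4
L = 3000.0 mm
P_cr = pi^2 * E * I / L^2
= 9.8696 * 210000.0 * 82447.96 / 3000.0^2
= 18987.0 N = 18.987 kN

18.987 kN


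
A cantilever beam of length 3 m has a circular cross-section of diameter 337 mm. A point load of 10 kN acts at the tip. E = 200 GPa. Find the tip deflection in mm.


I = pi * d^4 / 64 = pi * 337^4 / 64 = 633125057.57 mm^4
L = 3000.0 mm, P = 10000.0 N, E = 200000.0 MPa
delta = P * L^3 / (3 * E * I)
= 10000.0 * 3000.0^3 / (3 * 200000.0 * 633125057.57)
= 0.7108 mm

0.7108 mm


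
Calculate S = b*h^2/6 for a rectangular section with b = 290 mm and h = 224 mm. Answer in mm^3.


S = b * h^2 / 6
= 290 * 224^2 / 6
= 290 * 50176 / 6
= 2425173.33 mm^3

2425173.33 mm^3


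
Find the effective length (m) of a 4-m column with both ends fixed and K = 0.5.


L_eff = K * L
= 0.5 * 4
= 2.0 m

2.0 m


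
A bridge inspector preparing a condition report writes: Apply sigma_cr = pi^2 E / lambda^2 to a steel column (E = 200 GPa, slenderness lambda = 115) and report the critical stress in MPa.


sigma_cr = pi^2 * E / lambda^2
= 9.8696 * 200000.0 / 115^2
= 9.8696 * 200000.0 / 13225
= 149.2568 MPa

149.2568 MPa


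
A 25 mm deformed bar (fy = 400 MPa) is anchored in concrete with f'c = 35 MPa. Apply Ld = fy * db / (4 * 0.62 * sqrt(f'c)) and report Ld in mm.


Ld = (fy * db) / (4 * 0.62 * sqrt(f'c))
= (400 * 25) / (4 * 0.62 * sqrt(35))
= 10000 / 14.6719
= 681.58 mm

681.58 mm


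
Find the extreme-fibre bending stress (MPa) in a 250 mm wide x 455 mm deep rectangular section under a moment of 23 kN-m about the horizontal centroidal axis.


I = b * h^3 / 12 = 250 * 455^3 / 12 = 1962424479.17 mm^4
y = h / 2 = 455 / 2 = 227.5 mm
M = 23 kN-m = 23000000.0 N-mm
sigma = M * y / I = 23000000.0 * 227.5 / 1962424479.17
= 2.67 MPa

2.67 MPa


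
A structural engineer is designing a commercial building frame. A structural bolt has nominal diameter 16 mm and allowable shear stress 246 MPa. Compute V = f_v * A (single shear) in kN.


A = pi * d^2 / 4 = pi * 16^2 / 4 = 201.0619 mm^2
V = f_v * A / 1000 = 246 * 201.0619 / 1000
= 49.4612 kN

49.4612 kN


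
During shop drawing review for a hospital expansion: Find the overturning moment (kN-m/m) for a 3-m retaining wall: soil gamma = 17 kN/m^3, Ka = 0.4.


Pa = 0.5 * Ka * gamma * H^2
= 0.5 * 0.4 * 17 * 3^2
= 30.6 kN/m
Arm = H / 3 = 3 / 3 = 1.0 m
Mo = Pa * arm = Pa * H / 3 = 30.6 * 3 / 3 = 30.6 kN-m/m

30.6 kN-m/m


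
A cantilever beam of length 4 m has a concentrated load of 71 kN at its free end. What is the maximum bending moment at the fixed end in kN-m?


For a cantilever with a point load at the free end:
M_max = P * L = 71 * 4 = 284 kN-m

284 kN-m


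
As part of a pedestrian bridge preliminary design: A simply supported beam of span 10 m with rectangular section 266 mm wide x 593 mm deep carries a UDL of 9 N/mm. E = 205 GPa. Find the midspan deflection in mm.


I = 266 * 593^3 / 12 = 4622367496.83 mm^4
L = 10000.0 mm, w = 9 N/mm, E = 205000.0 MPa
delta = 5 * w * L^4 / (384 * E * I)
= 5 * 9 * 10000.0^4 / (384 * 205000.0 * 4622367496.83)
= 1.2367 mm

1.2367 mm


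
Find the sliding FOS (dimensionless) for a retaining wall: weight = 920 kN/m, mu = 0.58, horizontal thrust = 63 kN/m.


Resisting force = mu * W = 0.58 * 920 = 533.6 kN/m
FOS = Resisting / Driving = 533.6 / 63
= 8.4698 (dimensionless)

8.4698 (dimensionless)


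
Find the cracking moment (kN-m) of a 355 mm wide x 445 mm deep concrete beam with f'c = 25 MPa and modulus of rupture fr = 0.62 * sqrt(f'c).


fr = 0.62 * sqrt(25) = 0.62 * 5.0 = 3.1 MPa
I = 355 * 445^3 / 12 = 2606916614.58 mm^4
y_t = 222.5 mm
M_cr = fr * I / y_t = 3.1 * 2606916614.58 / 222.5 N-mm
= 36.3211 kN-m

36.3211 kN-m


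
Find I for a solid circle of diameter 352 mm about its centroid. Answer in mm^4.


r = d / 2 = 352 / 2 = 176.0 mm
I = pi * r^4 / 4 = pi * 176.0^4 / 4
= 753599414.95 mm^4

753599414.95 mm^4


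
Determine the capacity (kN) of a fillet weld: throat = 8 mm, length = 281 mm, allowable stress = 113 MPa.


Strength = throat * length * allowable stress
= 8 * 281 * 113 N
= 254024 N
= 254.02 kN

254.02 kN


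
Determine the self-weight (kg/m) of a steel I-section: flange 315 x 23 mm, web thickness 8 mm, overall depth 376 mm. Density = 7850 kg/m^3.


A_flanges = 2 * 315 * 23 = 14490 mm^2
A_web = (376 - 2 * 23) * 8 = 2640 mm^2
A_total = 14490 + 2640 = 17130 mm^2 = 0.017130 m^2
Weight = rho * A = 7850 * 0.017130 = 134.4705 kg/m

134.4705 kg/m


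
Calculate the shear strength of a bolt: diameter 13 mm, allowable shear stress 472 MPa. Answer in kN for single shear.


A = pi * d^2 / 4 = pi * 13^2 / 4 = 132.7323 mm^2
V = f_v * A / 1000 = 472 * 132.7323 / 1000
= 62.6496 kN

62.6496 kN


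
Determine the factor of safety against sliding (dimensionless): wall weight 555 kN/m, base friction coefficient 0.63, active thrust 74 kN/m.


Resisting force = mu * W = 0.63 * 555 = 349.65 kN/m
FOS = Resisting / Driving = 349.65 / 74
= 4.725 (dimensionless)

4.725 (dimensionless)


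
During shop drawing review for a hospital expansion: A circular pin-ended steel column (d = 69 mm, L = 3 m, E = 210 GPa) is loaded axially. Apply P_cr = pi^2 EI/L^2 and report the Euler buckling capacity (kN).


I = pi * d^4 / 64 = 1112669.7 mm^4
L = 3000.0 mm
P_cr = pi^2 * E * I / L^2
= 9.8696 * 210000.0 * 1112669.7 / 3000.0^2
= 256237.56 N = 256.2376 kN

256.2376 kN


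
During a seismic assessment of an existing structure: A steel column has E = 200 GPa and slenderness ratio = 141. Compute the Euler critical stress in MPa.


sigma_cr = pi^2 * E / lambda^2
= 9.8696 * 200000.0 / 141^2
= 9.8696 * 200000.0 / 19881
= 99.2868 MPa

99.2868 MPa


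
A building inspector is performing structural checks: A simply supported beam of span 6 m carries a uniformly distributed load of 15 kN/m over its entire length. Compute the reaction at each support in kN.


Total load = w * L = 15 * 6 = 90 kN
By symmetry, each reaction R = total / 2 = 90 / 2 = 45.0 kN

45.0 kN


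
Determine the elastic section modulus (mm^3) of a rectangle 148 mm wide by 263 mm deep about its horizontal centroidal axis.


S = b * h^2 / 6
= 148 * 263^2 / 6
= 148 * 69169 / 6
= 1706168.67 mm^3

1706168.67 mm^3


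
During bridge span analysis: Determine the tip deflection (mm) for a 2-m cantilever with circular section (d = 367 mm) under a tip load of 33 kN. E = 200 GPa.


I = pi * d^4 / 64 = pi * 367^4 / 64 = 890500475.54 mm^4
L = 2000.0 mm, P = 33000.0 N, E = 200000.0 MPa
delta = P * L^3 / (3 * E * I)
= 33000.0 * 2000.0^3 / (3 * 200000.0 * 890500475.54)
= 0.4941 mm

0.4941 mm


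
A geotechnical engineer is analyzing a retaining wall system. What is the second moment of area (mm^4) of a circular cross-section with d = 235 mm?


r = d / 2 = 235 / 2 = 117.5 mm
I = pi * r^4 / 4 = pi * 117.5^4 / 4
= 149706738.1 mm^4

149706738.1 mm^4


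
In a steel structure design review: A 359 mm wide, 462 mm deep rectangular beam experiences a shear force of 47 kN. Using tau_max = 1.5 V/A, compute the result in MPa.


A = b * h = 359 * 462 = 165858 mm^2
V = 47 kN = 47000.0 N
tau_max = 1.5 * V / A = 1.5 * 47000.0 / 165858
= 0.4251 MPa

0.4251 MPa


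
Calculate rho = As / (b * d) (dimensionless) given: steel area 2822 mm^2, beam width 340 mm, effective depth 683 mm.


rho = As / (b * d)
= 2822 / (340 * 683)
= 2822 / 232220
= 0.012152 (dimensionless)

0.012152 (dimensionless)


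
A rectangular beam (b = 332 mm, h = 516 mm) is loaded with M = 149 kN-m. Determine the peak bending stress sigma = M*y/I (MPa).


I = b * h^3 / 12 = 332 * 516^3 / 12 = 3801070656.0 mm^4
y = h / 2 = 516 / 2 = 258.0 mm
M = 149 kN-m = 149000000.0 N-mm
sigma = M * y / I = 149000000.0 * 258.0 / 3801070656.0
= 10.11 MPa

10.11 MPa


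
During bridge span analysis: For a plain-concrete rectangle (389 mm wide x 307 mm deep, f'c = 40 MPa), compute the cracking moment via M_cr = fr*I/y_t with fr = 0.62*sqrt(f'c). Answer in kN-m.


fr = 0.62 * sqrt(40) = 0.62 * 6.3246 = 3.9212 MPa
I = 389 * 307^3 / 12 = 937958193.92 mm^4
y_t = 153.5 mm
M_cr = fr * I / y_t = 3.9212 * 937958193.92 / 153.5 N-mm
= 23.9606 kN-m

23.9606 kN-m


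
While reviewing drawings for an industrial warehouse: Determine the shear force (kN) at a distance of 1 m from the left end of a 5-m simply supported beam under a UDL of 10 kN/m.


R_A = w * L / 2 = 10 * 5 / 2 = 25.0 kN
V(x) = R_A - w * x = 25.0 - 10 * 1
= 15.0 kN

15.0 kN


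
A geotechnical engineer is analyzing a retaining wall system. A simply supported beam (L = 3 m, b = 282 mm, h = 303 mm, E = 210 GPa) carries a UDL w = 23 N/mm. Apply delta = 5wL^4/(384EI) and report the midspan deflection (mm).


I = 282 * 303^3 / 12 = 653725984.5 mm^4
L = 3000.0 mm, w = 23 N/mm, E = 210000.0 MPa
delta = 5 * w * L^4 / (384 * E * I)
= 5 * 23 * 3000.0^4 / (384 * 210000.0 * 653725984.5)
= 0.1767 mm

0.1767 mm


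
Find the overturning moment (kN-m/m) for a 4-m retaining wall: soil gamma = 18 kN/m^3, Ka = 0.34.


Pa = 0.5 * Ka * gamma * H^2
= 0.5 * 0.34 * 18 * 4^2
= 48.96 kN/m
Arm = H / 3 = 4 / 3 = 1.3333 m
Mo = Pa * arm = Pa * H / 3 = 48.96 * 4 / 3 = 65.28 kN-m/m

65.28 kN-m/m


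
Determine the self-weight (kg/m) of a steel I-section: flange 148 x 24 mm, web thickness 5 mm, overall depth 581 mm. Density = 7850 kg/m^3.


A_flanges = 2 * 148 * 24 = 7104 mm^2
A_web = (581 - 2 * 24) * 5 = 2665 mm^2
A_total = 7104 + 2665 = 9769 mm^2 = 0.009769 m^2
Weight = rho * A = 7850 * 0.009769 = 76.6867 kg/m

76.6867 kg/m


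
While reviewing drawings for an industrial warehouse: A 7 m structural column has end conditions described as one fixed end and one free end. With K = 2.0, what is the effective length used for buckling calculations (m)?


L_eff = K * L
= 2.0 * 7
= 14.0 m

14.0 m


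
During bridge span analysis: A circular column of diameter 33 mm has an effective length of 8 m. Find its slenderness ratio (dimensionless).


Radius of gyration r = d / 4 = 33 / 4 = 8.25 mm
L_eff = 8000.0 mm
Slenderness ratio = L / r = 8000.0 / 8.25 = 969.7 (dimensionless)

969.7 (dimensionless)


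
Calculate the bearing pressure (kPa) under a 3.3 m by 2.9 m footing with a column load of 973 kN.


A = 3.3 * 2.9 = 9.57 m^2
q = P / A = 973 / 9.57
= 101.6719 kPa

101.6719 kPa


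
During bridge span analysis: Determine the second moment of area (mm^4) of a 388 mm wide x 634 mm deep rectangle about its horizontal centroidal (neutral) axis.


I = b * h^3 / 12
= 388 * 634^3 / 12
= 388 * 254840104 / 12
= 8239830029.33 mm^4

8239830029.33 mm^4


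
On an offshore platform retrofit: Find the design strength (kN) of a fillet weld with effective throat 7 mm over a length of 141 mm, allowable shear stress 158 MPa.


Strength = throat * length * allowable stress
= 7 * 141 * 158 N
= 155946 N
= 155.95 kN

155.95 kN


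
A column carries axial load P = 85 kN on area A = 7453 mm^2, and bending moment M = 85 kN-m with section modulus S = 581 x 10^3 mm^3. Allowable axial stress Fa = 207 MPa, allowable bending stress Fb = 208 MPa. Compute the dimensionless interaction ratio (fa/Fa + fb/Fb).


f_a = P / A = 85000.0 / 7453 = 11.4048 MPa
f_b = M / S = 85000000.0 / 581000.0 = 146.2995 MPa
Ratio = f_a / Fa + f_b / Fb
= 11.4048 / 207 + 146.2995 / 208
= 0.7585 (dimensionless)

0.7585 (dimensionless)


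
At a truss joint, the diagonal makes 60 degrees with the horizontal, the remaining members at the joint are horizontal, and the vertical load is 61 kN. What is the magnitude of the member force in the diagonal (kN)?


At the joint, only the diagonal has a vertical component, so vertical equilibrium gives:
F * sin(60) = 61
F = 61 / sin(60)
= 61 / 0.866025
= 70.44 kN

70.44 kN


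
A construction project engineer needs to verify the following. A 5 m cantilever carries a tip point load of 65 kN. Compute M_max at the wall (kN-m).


For a cantilever with a point load at the free end:
M_max = P * L = 65 * 5 = 325 kN-m

325 kN-m


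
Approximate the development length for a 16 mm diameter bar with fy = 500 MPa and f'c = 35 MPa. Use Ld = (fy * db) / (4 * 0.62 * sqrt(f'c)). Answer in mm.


Ld = (fy * db) / (4 * 0.62 * sqrt(f'c))
= (500 * 16) / (4 * 0.62 * sqrt(35))
= 8000 / 14.6719
= 545.26 mm

545.26 mm


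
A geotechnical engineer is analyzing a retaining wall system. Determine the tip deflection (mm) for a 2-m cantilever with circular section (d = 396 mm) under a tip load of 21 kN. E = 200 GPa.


I = pi * d^4 / 64 = pi * 396^4 / 64 = 1207120547.23 mm^4
L = 2000.0 mm, P = 21000.0 N, E = 200000.0 MPa
delta = P * L^3 / (3 * E * I)
= 21000.0 * 2000.0^3 / (3 * 200000.0 * 1207120547.23)
= 0.232 mm

0.232 mm


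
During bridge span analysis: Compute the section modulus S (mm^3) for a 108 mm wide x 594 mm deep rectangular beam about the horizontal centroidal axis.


S = b * h^2 / 6
= 108 * 594^2 / 6
= 108 * 352836 / 6
= 6351048.0 mm^3

6351048.0 mm^3


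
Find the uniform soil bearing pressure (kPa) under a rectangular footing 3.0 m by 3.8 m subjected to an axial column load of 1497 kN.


A = 3.0 * 3.8 = 11.4 m^2
q = P / A = 1497 / 11.4
= 131.3158 kPa

131.3158 kPa


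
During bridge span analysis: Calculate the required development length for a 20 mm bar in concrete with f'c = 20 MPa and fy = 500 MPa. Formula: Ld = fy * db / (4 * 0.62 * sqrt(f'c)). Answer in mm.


Ld = (fy * db) / (4 * 0.62 * sqrt(f'c))
= (500 * 20) / (4 * 0.62 * sqrt(20))
= 10000 / 11.0909
= 901.64 mm

901.64 mm


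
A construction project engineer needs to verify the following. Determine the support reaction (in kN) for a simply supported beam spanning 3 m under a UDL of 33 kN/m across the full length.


Total load = w * L = 33 * 3 = 99 kN
By symmetry, each reaction R = total / 2 = 99 / 2 = 49.5 kN

49.5 kN


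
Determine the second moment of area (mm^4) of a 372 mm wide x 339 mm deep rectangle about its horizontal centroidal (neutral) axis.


I = b * h^3 / 12
= 372 * 339^3 / 12
= 372 * 38958219 / 12
= 1207704789.0 mm^4

1207704789.0 mm^4


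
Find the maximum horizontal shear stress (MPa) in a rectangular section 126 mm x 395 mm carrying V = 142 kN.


A = b * h = 126 * 395 = 49770 mm^2
V = 142 kN = 142000.0 N
tau_max = 1.5 * V / A = 1.5 * 142000.0 / 49770
= 4.2797 MPa

4.2797 MPa


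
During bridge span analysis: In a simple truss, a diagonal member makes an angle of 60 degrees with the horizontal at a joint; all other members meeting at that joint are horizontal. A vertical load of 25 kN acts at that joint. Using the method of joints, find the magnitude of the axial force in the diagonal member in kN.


At the joint, only the diagonal has a vertical component, so vertical equilibrium gives:
F * sin(60) = 25
F = 25 / sin(60)
= 25 / 0.866025
= 28.87 kN

28.87 kN


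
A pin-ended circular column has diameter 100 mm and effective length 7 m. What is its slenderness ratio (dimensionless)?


Radius of gyration r = d / 4 = 100 / 4 = 25.0 mm
L_eff = 7000.0 mm
Slenderness ratio = L / r = 7000.0 / 25.0 = 280.0 (dimensionless)

280.0 (dimensionless)


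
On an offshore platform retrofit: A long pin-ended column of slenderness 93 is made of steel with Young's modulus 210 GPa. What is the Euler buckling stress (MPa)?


sigma_cr = pi^2 * E / lambda^2
= 9.8696 * 210000.0 / 93^2
= 9.8696 * 210000.0 / 8649
= 239.6366 MPa

239.6366 MPa


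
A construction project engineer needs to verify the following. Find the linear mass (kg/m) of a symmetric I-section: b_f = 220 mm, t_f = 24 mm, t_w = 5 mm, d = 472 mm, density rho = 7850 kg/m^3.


A_flanges = 2 * 220 * 24 = 10560 mm^2
A_web = (472 - 2 * 24) * 5 = 2120 mm^2
A_total = 10560 + 2120 = 12680 mm^2 = 0.012680 m^2
Weight = rho * A = 7850 * 0.012680 = 99.538 kg/m

99.538 kg/m


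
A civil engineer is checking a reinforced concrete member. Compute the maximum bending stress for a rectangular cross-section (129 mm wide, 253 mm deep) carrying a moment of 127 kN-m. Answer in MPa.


I = b * h^3 / 12 = 129 * 253^3 / 12 = 174088477.75 mm^4
y = h / 2 = 253 / 2 = 126.5 mm
M = 127 kN-m = 127000000.0 N-mm
sigma = M * y / I = 127000000.0 * 126.5 / 174088477.75
= 92.28 MPa

92.28 MPa


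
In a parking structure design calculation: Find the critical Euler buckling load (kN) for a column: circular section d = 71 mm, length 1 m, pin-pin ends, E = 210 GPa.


I = pi * d^4 / 64 = 1247392.97 mm^4
L = 1000.0 mm
P_cr = pi^2 * E * I / L^2
= 9.8696 * 210000.0 * 1247392.97 / 1000.0^2
= 2585367.79 N = 2585.3678 kN

2585.3678 kN


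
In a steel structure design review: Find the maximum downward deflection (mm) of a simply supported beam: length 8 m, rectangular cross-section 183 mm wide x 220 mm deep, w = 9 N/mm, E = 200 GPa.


I = 183 * 220^3 / 12 = 162382000.0 mm^4
L = 8000.0 mm, w = 9 N/mm, E = 200000.0 MPa
delta = 5 * w * L^4 / (384 * E * I)
= 5 * 9 * 8000.0^4 / (384 * 200000.0 * 162382000.0)
= 14.78 mm

14.78 mm


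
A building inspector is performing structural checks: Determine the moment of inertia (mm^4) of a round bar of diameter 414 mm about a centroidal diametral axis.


r = d / 2 = 414 / 2 = 207.0 mm
I = pi * r^4 / 4 = pi * 207.0^4 / 4
= 1442019931.44 mm^4

1442019931.44 mm^4


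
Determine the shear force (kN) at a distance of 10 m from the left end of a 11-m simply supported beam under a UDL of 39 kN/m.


R_A = w * L / 2 = 39 * 11 / 2 = 214.5 kN
V(x) = R_A - w * x = 214.5 - 39 * 10
= -175.5 kN

-175.5 kN


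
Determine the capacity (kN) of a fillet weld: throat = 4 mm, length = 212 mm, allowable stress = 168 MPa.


Strength = throat * length * allowable stress
= 4 * 212 * 168 N
= 142464 N
= 142.46 kN

142.46 kN


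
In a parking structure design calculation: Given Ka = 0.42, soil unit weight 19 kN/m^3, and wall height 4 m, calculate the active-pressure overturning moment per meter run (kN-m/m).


Pa = 0.5 * Ka * gamma * H^2
= 0.5 * 0.42 * 19 * 4^2
= 63.84 kN/m
Arm = H / 3 = 4 / 3 = 1.3333 m
Mo = Pa * arm = Pa * H / 3 = 63.84 * 4 / 3 = 85.12 kN-m/m

85.12 kN-m/m


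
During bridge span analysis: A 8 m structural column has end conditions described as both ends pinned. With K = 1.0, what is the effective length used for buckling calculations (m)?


L_eff = K * L
= 1.0 * 8
= 8.0 m

8.0 m


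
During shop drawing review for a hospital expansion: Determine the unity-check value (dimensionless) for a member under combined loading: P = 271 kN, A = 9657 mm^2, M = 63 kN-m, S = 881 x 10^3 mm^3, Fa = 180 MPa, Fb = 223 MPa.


f_a = P / A = 271000.0 / 9657 = 28.0625 MPa
f_b = M / S = 63000000.0 / 881000.0 = 71.5096 MPa
Ratio = f_a / Fa + f_b / Fb
= 28.0625 / 180 + 71.5096 / 223
= 0.4766 (dimensionless)

0.4766 (dimensionless)


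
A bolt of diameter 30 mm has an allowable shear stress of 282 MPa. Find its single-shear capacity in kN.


A = pi * d^2 / 4 = pi * 30^2 / 4 = 706.8583 mm^2
V = f_v * A / 1000 = 282 * 706.8583 / 1000
= 199.3341 kN

199.3341 kN


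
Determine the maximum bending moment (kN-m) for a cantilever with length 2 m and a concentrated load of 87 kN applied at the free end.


For a cantilever with a point load at the free end:
M_max = P * L = 87 * 2 = 174 kN-m

174 kN-m


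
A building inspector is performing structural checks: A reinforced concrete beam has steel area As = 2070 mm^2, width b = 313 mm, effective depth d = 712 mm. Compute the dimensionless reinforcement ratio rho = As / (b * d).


rho = As / (b * d)
= 2070 / (313 * 712)
= 2070 / 222856
= 0.009289 (dimensionless)

0.009289 (dimensionless)


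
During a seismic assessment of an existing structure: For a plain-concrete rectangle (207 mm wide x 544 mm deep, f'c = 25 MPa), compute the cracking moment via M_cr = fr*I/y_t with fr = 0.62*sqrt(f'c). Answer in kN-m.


fr = 0.62 * sqrt(25) = 0.62 * 5.0 = 3.1 MPa
I = 207 * 544^3 / 12 = 2777063424.0 mm^4
y_t = 272.0 mm
M_cr = fr * I / y_t = 3.1 * 2777063424.0 / 272.0 N-mm
= 31.6504 kN-m

31.6504 kN-m


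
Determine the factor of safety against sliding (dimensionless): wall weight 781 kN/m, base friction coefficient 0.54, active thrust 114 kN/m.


Resisting force = mu * W = 0.54 * 781 = 421.74 kN/m
FOS = Resisting / Driving = 421.74 / 114
= 3.6995 (dimensionless)

3.6995 (dimensionless)


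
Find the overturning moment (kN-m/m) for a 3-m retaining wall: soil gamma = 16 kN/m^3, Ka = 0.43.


Pa = 0.5 * Ka * gamma * H^2
= 0.5 * 0.43 * 16 * 3^2
= 30.96 kN/m
Arm = H / 3 = 3 / 3 = 1.0 m
Mo = Pa * arm = Pa * H / 3 = 30.96 * 3 / 3 = 30.96 kN-m/m

30.96 kN-m/m


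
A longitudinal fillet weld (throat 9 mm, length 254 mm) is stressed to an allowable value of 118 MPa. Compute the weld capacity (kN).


Strength = throat * length * allowable stress
= 9 * 254 * 118 N
= 269748 N
= 269.75 kN

269.75 kN
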